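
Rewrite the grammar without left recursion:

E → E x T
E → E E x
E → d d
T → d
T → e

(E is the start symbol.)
E is directly left-recursive. The standard transformation for
  A → A α₁ | ... | A α_m | β₁ | ... | β_n
is
  A  → β₁ A' | ... | β_n A'
  A' → α₁ A' | ... | α_m A' | ε

E → d d becomes E → d d E'
E → E x T becomes E' → x T E'
E → E E x becomes E' → E x E'
Add E' → ε

Productions for other non-terminals are unchanged:
  T → d
  T → e

Resulting grammar:
E → d d E'
E' → x T E'
E' → E x E'
E' → ε
T → d
T → e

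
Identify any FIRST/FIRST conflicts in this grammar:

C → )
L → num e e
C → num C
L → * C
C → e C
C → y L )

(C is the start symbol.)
No FIRST/FIRST conflicts.

A FIRST/FIRST conflict occurs when two productions N → α and N → β for the same non-terminal have FIRST(α) ∩ FIRST(β) ≠ ∅ (with ε ∈ FIRST of a nullable right-hand side, so two nullable alternatives also conflict).

Productions for C:
  C → ): FIRST = { ')' }
  C → num C: FIRST = { 'num' }
  C → e C: FIRST = { 'e' }
  C → y L ): FIRST = { 'y' }
Productions for L:
  L → num e e: FIRST = { 'num' }
  L → * C: FIRST = { '*' }

All alternatives of each non-terminal have pairwise disjoint FIRST sets.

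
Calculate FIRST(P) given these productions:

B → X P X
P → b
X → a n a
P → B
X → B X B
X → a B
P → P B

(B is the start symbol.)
{ 'a', 'b' }

FIRST sets of the other non-terminals involved (by the same procedure, iterated to a fixed point):
  FIRST(B) = { 'a' }

From P → b:
  - b is a terminal: add 'b' and stop
From P → B:
  - B is a non-terminal: add FIRST(B) \ {ε} = { 'a' }
    B is not nullable, so stop
From P → P B:
  - P is the symbol being defined: contributes nothing new
    P is not nullable, so stop

Collecting: FIRST(P) = { 'a', 'b' }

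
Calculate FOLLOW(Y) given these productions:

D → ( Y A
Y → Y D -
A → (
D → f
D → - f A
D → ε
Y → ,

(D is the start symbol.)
In D → ( Y A: Y is followed by A, add FIRST(A) \ {ε} = { '(' }
In Y → Y D -: Y is followed by D '-', add FIRST(D '-') \ {ε} = { '(', '-', 'f' }

Taking the union: FOLLOW(Y) = { '(', '-', 'f' }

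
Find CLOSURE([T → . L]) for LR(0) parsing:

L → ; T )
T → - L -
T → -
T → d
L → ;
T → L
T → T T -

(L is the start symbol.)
{ [L → . ; T )], [L → . ;], [T → . L] }

Start with: [T → . L]
  [T → . L] has the dot before L: add [L → . ; T )], [L → . ;]
No further items can be added.

CLOSURE = { [L → . ; T )], [L → . ;], [T → . L] }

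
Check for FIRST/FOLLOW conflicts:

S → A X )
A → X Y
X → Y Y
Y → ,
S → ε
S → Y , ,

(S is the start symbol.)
A FIRST/FOLLOW conflict occurs when a non-terminal N has a nullable alternative N → β (β ⇒* ε) and another alternative N → α with FIRST(α) ∩ FOLLOW(N) ≠ ∅: on such a lookahead the parser cannot decide between expanding α and letting N vanish via β.

Nullable non-terminals: S.
FIRST sets used below: FIRST(A) = { ',' }, FIRST(Y) = { ',' }

S: nullable alternative(s) S → ε; FOLLOW(S) = { $ }
  S → A X ): FIRST \ {ε} = { ',' } — disjoint from FOLLOW(S)
  S → ε: FIRST \ {ε} = { } — this is the only nullable alternative, skip
  S → Y , ,: FIRST \ {ε} = { ',' } — disjoint from FOLLOW(S)

A, X, Y have no nullable alternative, so no FIRST/FOLLOW check is needed there.

No FIRST/FOLLOW conflicts found.

Answer: No FIRST/FOLLOW conflicts.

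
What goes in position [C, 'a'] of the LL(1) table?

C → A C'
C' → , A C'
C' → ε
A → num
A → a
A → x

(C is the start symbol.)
C → A C'

To find M[C, 'a'], we find productions for C where 'a' is in the predict set (PREDICT(N → α) = (FIRST(α) \ {ε}) ∪ (FOLLOW(N) if α ⇒* ε)).

Relevant sets:
  FIRST(A) = { 'a', 'num', 'x' }

C → A C': PREDICT = { 'a', 'num', 'x' }
  'a' is in predict set, so this production goes in M[C, 'a']

M[C, 'a'] = C → A C'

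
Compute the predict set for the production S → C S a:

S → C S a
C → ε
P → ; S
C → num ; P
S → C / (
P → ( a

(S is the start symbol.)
PREDICT(S → C S a) = (FIRST(RHS) \ {ε}) ∪ (FOLLOW(S) if ε ∈ FIRST(RHS), i.e. RHS ⇒* ε)
FIRST(C) = { 'num', ε }
FIRST(S) = { '/', 'num' }
FIRST(C S a) = { '/', 'num' }
ε ∉ FIRST(C S a), so FOLLOW(S) is not added.
PREDICT(S → C S a) = { '/', 'num' }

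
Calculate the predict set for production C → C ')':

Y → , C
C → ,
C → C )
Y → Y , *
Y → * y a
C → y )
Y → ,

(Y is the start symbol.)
PREDICT(C → C ')') = (FIRST(RHS) \ {ε}) ∪ (FOLLOW(C) if ε ∈ FIRST(RHS), i.e. RHS ⇒* ε)
FIRST(C) = { ',', 'y' }
FIRST(C ')') = { ',', 'y' }
ε ∉ FIRST(C ')'), so FOLLOW(C) is not added.
PREDICT(C → C ')') = { ',', 'y' }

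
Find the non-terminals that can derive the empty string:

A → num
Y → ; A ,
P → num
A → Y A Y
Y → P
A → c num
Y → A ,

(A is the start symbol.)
A non-terminal is nullable if it can derive ε (the empty string): either it has an ε-production, or it has a production whose right-hand side consists entirely of nullable non-terminals.

There are no ε-productions, so no non-terminal can derive ε.
No non-terminals are nullable.

Answer: None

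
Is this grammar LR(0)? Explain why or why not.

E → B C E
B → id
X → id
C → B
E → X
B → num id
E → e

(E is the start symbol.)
A grammar is LR(0) if no state in the canonical LR(0) collection has:
  - both a shift item (dot before a terminal) and a complete item (shift-reduce conflict), or
  - two or more complete items (reduce-reduce conflict; the accept item [E' → E .] counts as a complete item here).

Augment with E' → E and build the canonical LR(0) collection (I0 = CLOSURE({[E' → . E]}), then GOTO on every symbol after a dot until no new states appear). It has 12 states:
  I0: { [B → . id], [B → . num id], [E → . B C E], [E → . X], [E → . e], [E' → . E], [X → . id] }  — shift
  I1: { [B → . id], [B → . num id], [C → . B], [E → B . C E] }  — shift
  I2: { [E' → E .] }  — accept
  I3: { [E → X .] }  — reduce
  I4: { [E → e .] }  — reduce
  I5: { [B → id .], [X → id .] }  — 2 reduces
  I6: { [B → num . id] }  — shift
  I7: { [B → num id .] }  — reduce
  I8: { [C → B .] }  — reduce
  I9: { [B → . id], [B → . num id], [E → . B C E], [E → . X], [E → . e], [E → B C . E], [X → . id] }  — shift
  I10: { [B → id .] }  — reduce
  I11: { [E → B C E .] }  — reduce

Conflict in state I5:
  Reduce-reduce conflict: [B → id .] and [X → id .]
So the grammar is NOT LR(0).

Answer: No. Reduce-reduce conflict: [B → id .] and [X → id .]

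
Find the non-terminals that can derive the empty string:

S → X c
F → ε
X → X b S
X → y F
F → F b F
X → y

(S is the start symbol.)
{ 'F' }

A non-terminal is nullable if it can derive ε (the empty string): either it has an ε-production, or it has a production whose right-hand side consists entirely of nullable non-terminals.

ε-productions: F → ε
So F is immediately nullable.
No further non-terminal can be added: every production for the remaining non-terminals contains a terminal or a non-nullable non-terminal.
Nullable = { 'F' }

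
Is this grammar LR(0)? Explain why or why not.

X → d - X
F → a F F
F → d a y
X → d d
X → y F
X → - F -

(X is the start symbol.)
A grammar is LR(0) if no state in the canonical LR(0) collection has:
  - both a shift item (dot before a terminal) and a complete item (shift-reduce conflict), or
  - two or more complete items (reduce-reduce conflict; the accept item [X' → X .] counts as a complete item here).

Augment with X' → X and build the canonical LR(0) collection (I0 = CLOSURE({[X' → . X]}), then GOTO on every symbol after a dot until no new states appear). It has 17 states:
  I0: { [X → . - F -], [X → . d - X], [X → . d d], [X → . y F], [X' → . X] }  — shift
  I1: { [F → . a F F], [F → . d a y], [X → - . F -] }  — shift
  I2: { [X' → X .] }  — accept
  I3: { [X → d . - X], [X → d . d] }  — shift
  I4: { [F → . a F F], [F → . d a y], [X → y . F] }  — shift
  I5: { [X → y F .] }  — reduce
  I6: { [F → . a F F], [F → . d a y], [F → a . F F] }  — shift
  I7: { [F → d . a y] }  — shift
  I8: { [F → d a . y] }  — shift
  I9: { [F → d a y .] }  — reduce
  I10: { [F → . a F F], [F → . d a y], [F → a F . F] }  — shift
  I11: { [F → a F F .] }  — reduce
  I12: { [X → . - F -], [X → . d - X], [X → . d d], [X → . y F], [X → d - . X] }  — shift
  I13: { [X → d d .] }  — reduce
  I14: { [X → d - X .] }  — reduce
  I15: { [X → - F . -] }  — shift
  I16: { [X → - F - .] }  — reduce

Every state is either a pure shift/goto state or contains exactly one complete item and nothing to shift — no conflicts. The grammar is LR(0).

Answer: Yes, the grammar is LR(0)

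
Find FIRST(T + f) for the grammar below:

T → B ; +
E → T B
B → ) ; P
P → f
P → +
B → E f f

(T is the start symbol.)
FIRST sets of the non-terminals involved (from the grammar, by fixed-point iteration):
  FIRST(T) = { ')' }

To compute FIRST(T + f), process the symbols left to right:
Symbol T is a non-terminal. Add FIRST(T) \ {ε} = { ')' }
T is not nullable (ε ∉ FIRST(T)), so stop here.
FIRST(T + f) = { ')' }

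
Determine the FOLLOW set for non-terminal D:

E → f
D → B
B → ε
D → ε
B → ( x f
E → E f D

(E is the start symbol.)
In E → E f D: D is at the end, add FOLLOW(E)

The FOLLOW sets referred to above (computed the same way, to a fixed point):
  FOLLOW(E) = { $, 'f' }

Taking the union: FOLLOW(D) = { $, 'f' }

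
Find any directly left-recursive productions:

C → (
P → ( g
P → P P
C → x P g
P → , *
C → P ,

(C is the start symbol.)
Yes, P is left-recursive

Direct left recursion occurs when N → N α for some non-terminal N (the right-hand side begins with the left-hand side itself).

C → (: starts with '('
P → ( g: starts with '('
P → P P: LEFT RECURSIVE (starts with P)
C → x P g: starts with x
P → , *: starts with ','
C → P ,: starts with P

The grammar has direct left recursion on: P.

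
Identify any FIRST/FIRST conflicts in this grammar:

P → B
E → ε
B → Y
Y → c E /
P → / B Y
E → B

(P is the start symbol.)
A FIRST/FIRST conflict occurs when two productions N → α and N → β for the same non-terminal have FIRST(α) ∩ FIRST(β) ≠ ∅ (with ε ∈ FIRST of a nullable right-hand side, so two nullable alternatives also conflict).

FIRST sets of the non-terminals at (or reachable through a nullable prefix from) the front of some alternative:
  FIRST(B) = { 'c' }

Productions for P:
  P → B: FIRST = { 'c' }
  P → / B Y: FIRST = { '/' }
Productions for E:
  E → ε: FIRST = { ε }
  E → B: FIRST = { 'c' }
B, Y have only one production, so no FIRST/FIRST conflict is possible there.

All alternatives of each non-terminal have pairwise disjoint FIRST sets.

Answer: No FIRST/FIRST conflicts.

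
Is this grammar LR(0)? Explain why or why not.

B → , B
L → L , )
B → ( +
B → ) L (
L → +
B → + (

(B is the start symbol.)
Augment with B' → B and build the canonical LR(0) collection (I0 = CLOSURE({[B' → . B]}), then GOTO on every symbol after a dot until no new states appear). It has 14 states:
  I0: { [B → . ( +], [B → . ) L (], [B → . + (], [B → . , B], [B' → . B] }  — shift
  I1: { [B → ( . +] }  — shift
  I2: { [B → ) . L (], [L → . +], [L → . L , )] }  — shift
  I3: { [B → + . (] }  — shift
  I4: { [B → , . B], [B → . ( +], [B → . ) L (], [B → . + (], [B → . , B] }  — shift
  I5: { [B' → B .] }  — accept
  I6: { [B → , B .] }  — reduce
  I7: { [B → + ( .] }  — reduce
  I8: { [L → + .] }  — reduce
  I9: { [B → ) L . (], [L → L . , )] }  — shift
  I10: { [B → ) L ( .] }  — reduce
  I11: { [L → L , . )] }  — shift
  I12: { [L → L , ) .] }  — reduce
  I13: { [B → ( + .] }  — reduce

Every state is either a pure shift/goto state or contains exactly one complete item and nothing to shift — no conflicts. The grammar is LR(0).

Answer: Yes, the grammar is LR(0)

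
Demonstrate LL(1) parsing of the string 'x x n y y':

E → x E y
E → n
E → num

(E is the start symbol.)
LL(1) parsing maintains a stack (initially the start symbol over $) and the input. At each step: if the stack top is a terminal, match it against the current input token; if it is a non-terminal N, replace it with the RHS of M[N, lookahead] (the unique production whose predict set contains the lookahead).

Stack is shown with the top on the left.

Stack      Input        Action
------------------------------
E $        x x n y y $  output E → x E y
x E y $    x x n y y $  match 'x'
E y $      x n y y $    output E → x E y
x E y y $  x n y y $    match 'x'
E y y $    n y y $      output E → n
n y y $    n y y $      match 'n'
y y $      y y $        match 'y'
y $        y $          match 'y'
$          $            accept

The string is accepted.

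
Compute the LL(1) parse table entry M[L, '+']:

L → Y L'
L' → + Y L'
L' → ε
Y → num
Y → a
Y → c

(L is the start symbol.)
Empty (error entry)

To find M[L, '+'], we find productions for L where '+' is in the predict set (PREDICT(N → α) = (FIRST(α) \ {ε}) ∪ (FOLLOW(N) if α ⇒* ε)).

Relevant sets:
  FIRST(Y) = { 'a', 'c', 'num' }

L → Y L': PREDICT = { 'a', 'c', 'num' }

M[L, '+'] is empty (no production applies)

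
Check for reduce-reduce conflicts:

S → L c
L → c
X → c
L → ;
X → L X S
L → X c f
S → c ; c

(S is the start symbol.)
A reduce-reduce conflict occurs when an LR(0) state has two complete items [A → α .] and [B → β .] — both call for a reduction, and with no lookahead the parser cannot choose between them.

Augment with S' → S and build the canonical LR(0) collection (I0 = CLOSURE({[S' → . S]}), then GOTO on every symbol after a dot until no new states appear). It has 16 states:
  I0: { [L → . ;], [L → . X c f], [L → . c], [S → . L c], [S → . c ; c], [S' → . S], [X → . L X S], [X → . c] }  — shift
  I1: { [L → ; .] }  — reduce
  I2: { [L → . ;], [L → . X c f], [L → . c], [S → L . c], [X → . L X S], [X → . c], [X → L . X S] }  — shift
  I3: { [S' → S .] }  — accept
  I4: { [L → X . c f] }  — shift
  I5: { [L → c .], [S → c . ; c], [X → c .] }  — shift, 2 reduces
  I6: { [S → c ; . c] }  — shift
  I7: { [S → c ; c .] }  — reduce
  I8: { [L → X c . f] }  — shift
  I9: { [L → X c f .] }  — reduce
  I10: { [L → . ;], [L → . X c f], [L → . c], [X → . L X S], [X → . c], [X → L . X S] }  — shift
  I11: { [L → . ;], [L → . X c f], [L → . c], [L → X . c f], [S → . L c], [S → . c ; c], [X → . L X S], [X → . c], [X → L X . S] }  — shift
  I12: { [L → c .], [S → L c .], [X → c .] }  — 3 reduces
  I13: { [X → L X S .] }  — reduce
  I14: { [L → X c . f], [L → c .], [S → c . ; c], [X → c .] }  — shift, 2 reduces
  I15: { [L → c .], [X → c .] }  — 2 reduces

I5 contains complete items [L → c .], [X → c .] — reduce-reduce conflict.
I12 contains complete items [L → c .], [S → L c .], [X → c .] — reduce-reduce conflict.
I14 contains complete items [L → c .], [X → c .] — reduce-reduce conflict.
I15 contains complete items [L → c .], [X → c .] — reduce-reduce conflict.

Answer: Yes — I5: [L → c .] vs [X → c .]; I12: [L → c .] vs [S → L c .]; I14: [L → c .] vs [X → c .]; I15: [L → c .] vs [X → c .]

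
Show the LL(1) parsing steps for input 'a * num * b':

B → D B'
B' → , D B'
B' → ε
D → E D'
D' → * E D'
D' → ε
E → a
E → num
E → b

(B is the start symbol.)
LL(1) parsing maintains a stack (initially the start symbol over $) and the input. At each step: if the stack top is a terminal, match it against the current input token; if it is a non-terminal N, replace it with the RHS of M[N, lookahead] (the unique production whose predict set contains the lookahead).

Stack is shown with the top on the left.

Stack        Input          Action
----------------------------------
B $          a * num * b $  output B → D B'
D B' $       a * num * b $  output D → E D'
E D' B' $    a * num * b $  output E → a
a D' B' $    a * num * b $  match 'a'
D' B' $      * num * b $    output D' → * E D'
* E D' B' $  * num * b $    match '*'
E D' B' $    num * b $      output E → num
num D' B' $  num * b $      match 'num'
D' B' $      * b $          output D' → * E D'
* E D' B' $  * b $          match '*'
E D' B' $    b $            output E → b
b D' B' $    b $            match 'b'
D' B' $      $              output D' → ε
B' $         $              output B' → ε
$            $              accept

The string is accepted.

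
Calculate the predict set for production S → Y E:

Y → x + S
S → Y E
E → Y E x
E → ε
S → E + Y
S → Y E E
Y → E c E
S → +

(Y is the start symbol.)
PREDICT(S → Y E) = (FIRST(RHS) \ {ε}) ∪ (FOLLOW(S) if ε ∈ FIRST(RHS), i.e. RHS ⇒* ε)
FIRST(Y) = { 'c', 'x' }
FIRST(Y E) = { 'c', 'x' }
ε ∉ FIRST(Y E), so FOLLOW(S) is not added.
PREDICT(S → Y E) = { 'c', 'x' }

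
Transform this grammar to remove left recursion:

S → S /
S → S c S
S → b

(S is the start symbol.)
S is directly left-recursive. The standard transformation for
  A → A α₁ | ... | A α_m | β₁ | ... | β_n
is
  A  → β₁ A' | ... | β_n A'
  A' → α₁ A' | ... | α_m A' | ε

S → b becomes S → b S'
S → S / becomes S' → / S'
S → S c S becomes S' → c S S'
Add S' → ε

Resulting grammar:
S → b S'
S' → / S'
S' → c S S'
S' → ε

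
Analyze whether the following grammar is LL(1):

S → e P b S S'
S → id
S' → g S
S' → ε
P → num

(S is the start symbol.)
A grammar is LL(1) if for each non-terminal N with multiple productions, the predict sets of those productions are pairwise disjoint, where PREDICT(N → α) = (FIRST(α) \ {ε}) ∪ (FOLLOW(N) if α ⇒* ε).

Relevant sets:
  FOLLOW(S') = { $, 'g' }

For S:
  PREDICT(S → e P b S S') = { 'e' }
  PREDICT(S → id) = { 'id' }
For S':
  PREDICT(S' → g S) = { 'g' }
  PREDICT(S' → ε) = { $, 'g' }
P has a single production, so nothing to check there.

Conflict found: Predict set conflict for S': { 'g' }
The grammar is NOT LL(1).

Answer: No. Predict set conflict for S': { 'g' }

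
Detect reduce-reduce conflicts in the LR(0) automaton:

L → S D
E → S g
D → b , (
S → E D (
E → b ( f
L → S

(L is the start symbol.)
No reduce-reduce conflicts

Augment with L' → L and build the canonical LR(0) collection (I0 = CLOSURE({[L' → . L]}), then GOTO on every symbol after a dot until no new states appear). It has 14 states:
  I0: { [E → . S g], [E → . b ( f], [L → . S D], [L → . S], [L' → . L], [S → . E D (] }  — shift
  I1: { [D → . b , (], [S → E . D (] }  — shift
  I2: { [L' → L .] }  — accept
  I3: { [D → . b , (], [E → S . g], [L → S . D], [L → S .] }  — shift, reduce
  I4: { [E → b . ( f] }  — shift
  I5: { [E → b ( . f] }  — shift
  I6: { [E → b ( f .] }  — reduce
  I7: { [L → S D .] }  — reduce
  I8: { [D → b . , (] }  — shift
  I9: { [E → S g .] }  — reduce
  I10: { [D → b , . (] }  — shift
  I11: { [D → b , ( .] }  — reduce
  I12: { [S → E D . (] }  — shift
  I13: { [S → E D ( .] }  — reduce

No state contains more than one complete item.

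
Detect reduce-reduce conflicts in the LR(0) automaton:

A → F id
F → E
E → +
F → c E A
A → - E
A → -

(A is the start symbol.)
No reduce-reduce conflicts

A reduce-reduce conflict occurs when an LR(0) state has two complete items [A → α .] and [B → β .] — both call for a reduction, and with no lookahead the parser cannot choose between them.

Augment with A' → A and build the canonical LR(0) collection (I0 = CLOSURE({[A' → . A]}), then GOTO on every symbol after a dot until no new states appear). It has 11 states:
  I0: { [A → . - E], [A → . -], [A → . F id], [A' → . A], [E → . +], [F → . E], [F → . c E A] }  — shift
  I1: { [E → + .] }  — reduce
  I2: { [A → - . E], [A → - .], [E → . +] }  — shift, reduce
  I3: { [A' → A .] }  — accept
  I4: { [F → E .] }  — reduce
  I5: { [A → F . id] }  — shift
  I6: { [E → . +], [F → c . E A] }  — shift
  I7: { [A → . - E], [A → . -], [A → . F id], [E → . +], [F → . E], [F → . c E A], [F → c E . A] }  — shift
  I8: { [F → c E A .] }  — reduce
  I9: { [A → F id .] }  — reduce
  I10: { [A → - E .] }  — reduce

No state contains more than one complete item.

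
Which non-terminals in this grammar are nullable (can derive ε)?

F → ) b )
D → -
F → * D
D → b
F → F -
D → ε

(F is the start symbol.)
A non-terminal is nullable if it can derive ε (the empty string): either it has an ε-production, or it has a production whose right-hand side consists entirely of nullable non-terminals.

ε-productions: D → ε
So D is immediately nullable.
No further non-terminal can be added: every production for the remaining non-terminals contains a terminal or a non-nullable non-terminal.
Nullable = { 'D' }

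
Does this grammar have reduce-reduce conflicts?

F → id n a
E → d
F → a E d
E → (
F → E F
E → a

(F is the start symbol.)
No reduce-reduce conflicts

A reduce-reduce conflict occurs when an LR(0) state has two complete items [A → α .] and [B → β .] — both call for a reduction, and with no lookahead the parser cannot choose between them.

Augment with F' → F and build the canonical LR(0) collection (I0 = CLOSURE({[F' → . F]}), then GOTO on every symbol after a dot until no new states appear). It has 13 states:
  I0: { [E → . (], [E → . a], [E → . d], [F → . E F], [F → . a E d], [F → . id n a], [F' → . F] }  — shift
  I1: { [E → ( .] }  — reduce
  I2: { [E → . (], [E → . a], [E → . d], [F → . E F], [F → . a E d], [F → . id n a], [F → E . F] }  — shift
  I3: { [F' → F .] }  — accept
  I4: { [E → . (], [E → . a], [E → . d], [E → a .], [F → a . E d] }  — shift, reduce
  I5: { [E → d .] }  — reduce
  I6: { [F → id . n a] }  — shift
  I7: { [F → id n . a] }  — shift
  I8: { [F → id n a .] }  — reduce
  I9: { [F → a E . d] }  — shift
  I10: { [E → a .] }  — reduce
  I11: { [F → a E d .] }  — reduce
  I12: { [F → E F .] }  — reduce

No state contains more than one complete item.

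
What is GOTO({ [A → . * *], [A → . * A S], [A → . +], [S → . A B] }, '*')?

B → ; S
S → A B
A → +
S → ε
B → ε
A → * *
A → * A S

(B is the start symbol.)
{ [A → * . *], [A → * . A S], [A → . * *], [A → . * A S], [A → . +] }

GOTO(I, '*') = CLOSURE({ [A → αX.β] : [A → α.Xβ] ∈ I, X = '*' })

Items with dot before '*', with the dot advanced:
  [A → . * *] → [A → * . *]
  [A → . * A S] → [A → * . A S]
Closure of the advanced items:
  [A → * . A S] has the dot before A: add [A → . +], [A → . * *], [A → . * A S]

GOTO = { [A → * . *], [A → * . A S], [A → . * *], [A → . * A S], [A → . +] }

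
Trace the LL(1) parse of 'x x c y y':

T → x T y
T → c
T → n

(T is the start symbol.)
LL(1) parsing maintains a stack (initially the start symbol over $) and the input. At each step: if the stack top is a terminal, match it against the current input token; if it is a non-terminal N, replace it with the RHS of M[N, lookahead] (the unique production whose predict set contains the lookahead).

Stack is shown with the top on the left.

Stack      Input        Action
------------------------------
T $        x x c y y $  output T → x T y
x T y $    x x c y y $  match 'x'
T y $      x c y y $    output T → x T y
x T y y $  x c y y $    match 'x'
T y y $    c y y $      output T → c
c y y $    c y y $      match 'c'
y y $      y y $        match 'y'
y $        y $          match 'y'
$          $            accept

The string is accepted.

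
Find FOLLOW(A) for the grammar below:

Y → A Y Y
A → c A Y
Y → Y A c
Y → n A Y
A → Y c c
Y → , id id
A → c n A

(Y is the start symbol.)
In Y → A Y Y: A is followed by Y Y, add FIRST(Y Y) \ {ε} = { ',', 'c', 'n' }
In A → c A Y: A is followed by Y, add FIRST(Y) \ {ε} = { ',', 'c', 'n' }
In Y → Y A c: A is followed by c, add FIRST(c) \ {ε} = { 'c' }
In Y → n A Y: A is followed by Y, add FIRST(Y) \ {ε} = { ',', 'c', 'n' }
In A → c n A: A is at the end; this adds FOLLOW(A) to itself — nothing new

Taking the union: FOLLOW(A) = { ',', 'c', 'n' }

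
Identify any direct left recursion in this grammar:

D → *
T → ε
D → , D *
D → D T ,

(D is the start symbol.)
Direct left recursion occurs when N → N α for some non-terminal N (the right-hand side begins with the left-hand side itself).

D → *: starts with '*'
T → ε: starts with ε
D → , D *: starts with ','
D → D T ,: LEFT RECURSIVE (starts with D)

The grammar has direct left recursion on: D.

Answer: Yes, D is left-recursive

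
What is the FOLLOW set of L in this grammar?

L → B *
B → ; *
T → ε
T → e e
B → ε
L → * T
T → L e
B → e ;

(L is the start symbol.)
{ $, 'e' }

To compute FOLLOW(L), find every occurrence of L on a right-hand side N → α L β: add FIRST(β) \ {ε}, and if β is empty or nullable also add FOLLOW(N). Iterate to a fixed point.

L is the start symbol, so $ ∈ FOLLOW(L).
In T → L e: L is followed by e, add FIRST(e) \ {ε} = { 'e' }

Taking the union: FOLLOW(L) = { $, 'e' }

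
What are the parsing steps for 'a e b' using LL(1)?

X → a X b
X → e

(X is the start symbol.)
LL(1) parsing maintains a stack (initially the start symbol over $) and the input. At each step: if the stack top is a terminal, match it against the current input token; if it is a non-terminal N, replace it with the RHS of M[N, lookahead] (the unique production whose predict set contains the lookahead).

Stack is shown with the top on the left.

Stack    Input    Action
------------------------
X $      a e b $  output X → a X b
a X b $  a e b $  match 'a'
X b $    e b $    output X → e
e b $    e b $    match 'e'
b $      b $      match 'b'
$        $        accept

The string is accepted.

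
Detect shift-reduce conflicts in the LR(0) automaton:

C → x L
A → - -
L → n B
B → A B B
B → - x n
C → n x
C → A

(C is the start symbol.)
No shift-reduce conflicts

A shift-reduce conflict occurs when an LR(0) state has both:
  - a complete (reduce) item [A → α .] (dot at the end), and
  - a shift item [B → β . c γ] (dot before a terminal).

Augment with C' → C and build the canonical LR(0) collection (I0 = CLOSURE({[C' → . C]}), then GOTO on every symbol after a dot until no new states appear). It has 17 states:
  I0: { [A → . - -], [C → . A], [C → . n x], [C → . x L], [C' → . C] }  — shift
  I1: { [A → - . -] }  — shift
  I2: { [C → A .] }  — reduce
  I3: { [C' → C .] }  — accept
  I4: { [C → n . x] }  — shift
  I5: { [C → x . L], [L → . n B] }  — shift
  I6: { [C → x L .] }  — reduce
  I7: { [A → . - -], [B → . - x n], [B → . A B B], [L → n . B] }  — shift
  I8: { [A → - . -], [B → - . x n] }  — shift
  I9: { [A → . - -], [B → . - x n], [B → . A B B], [B → A . B B] }  — shift
  I10: { [L → n B .] }  — reduce
  I11: { [A → . - -], [B → . - x n], [B → . A B B], [B → A B . B] }  — shift
  I12: { [B → A B B .] }  — reduce
  I13: { [A → - - .] }  — reduce
  I14: { [B → - x . n] }  — shift
  I15: { [B → - x n .] }  — reduce
  I16: { [C → n x .] }  — reduce

No state contains both a complete item and a shift item.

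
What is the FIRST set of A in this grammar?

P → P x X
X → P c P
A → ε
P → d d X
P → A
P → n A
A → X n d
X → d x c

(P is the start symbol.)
{ 'c', 'd', 'n', 'x', ε }

FIRST sets of the other non-terminals involved (by the same procedure, iterated to a fixed point):
  FIRST(X) = { 'c', 'd', 'n', 'x' }

From A → ε:
  - ε-production, so ε ∈ FIRST(A)
From A → X n d:
  - X is a non-terminal: add FIRST(X) \ {ε} = { 'c', 'd', 'n', 'x' }
    X is not nullable, so stop

Collecting: FIRST(A) = { 'c', 'd', 'n', 'x', ε }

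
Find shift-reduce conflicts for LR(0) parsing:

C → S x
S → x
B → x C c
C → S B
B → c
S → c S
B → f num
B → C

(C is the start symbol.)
Yes — I8: [B → c .] vs [S → . c S]; I10: [C → S x .] vs [S → . c S]

Augment with C' → C and build the canonical LR(0) collection (I0 = CLOSURE({[C' → . C]}), then GOTO on every symbol after a dot until no new states appear). It has 14 states:
  I0: { [C → . S B], [C → . S x], [C' → . C], [S → . c S], [S → . x] }  — shift
  I1: { [C' → C .] }  — accept
  I2: { [B → . C], [B → . c], [B → . f num], [B → . x C c], [C → . S B], [C → . S x], [C → S . B], [C → S . x], [S → . c S], [S → . x] }  — shift
  I3: { [S → . c S], [S → . x], [S → c . S] }  — shift
  I4: { [S → x .] }  — reduce
  I5: { [S → c S .] }  — reduce
  I6: { [C → S B .] }  — reduce
  I7: { [B → C .] }  — reduce
  I8: { [B → c .], [S → . c S], [S → . x], [S → c . S] }  — shift, reduce
  I9: { [B → f . num] }  — shift
  I10: { [B → x . C c], [C → . S B], [C → . S x], [C → S x .], [S → . c S], [S → . x], [S → x .] }  — shift, 2 reduces
  I11: { [B → x C . c] }  — shift
  I12: { [B → x C c .] }  — reduce
  I13: { [B → f num .] }  — reduce

I8 contains reduce item [B → c .] and shift items [S → . c S], [S → . x] — shift-reduce conflict.
I10 contains reduce items [C → S x .], [S → x .] and shift items [S → . c S], [S → . x] — shift-reduce conflict.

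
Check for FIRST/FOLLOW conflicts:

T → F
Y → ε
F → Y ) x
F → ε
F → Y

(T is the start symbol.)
Nullable non-terminals: F, T, Y.
FIRST sets used below: FIRST(Y) = { ε }

F: nullable alternative(s) F → ε, F → Y; FOLLOW(F) = { $ }
  F → Y ) x: FIRST \ {ε} = { ')' } — disjoint from FOLLOW(F)
  F → ε: FIRST \ {ε} = { } — disjoint from FOLLOW(F)
  F → Y: FIRST \ {ε} = { } — disjoint from FOLLOW(F)
T has a nullable alternative but only one production, so nothing to check.
Y has a nullable alternative but only one production, so nothing to check.

No FIRST/FOLLOW conflicts found.

Answer: No FIRST/FOLLOW conflicts.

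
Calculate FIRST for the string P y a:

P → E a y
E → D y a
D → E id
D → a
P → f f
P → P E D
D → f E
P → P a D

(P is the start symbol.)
FIRST sets of the non-terminals involved (from the grammar, by fixed-point iteration):
  FIRST(P) = { 'a', 'f' }

To compute FIRST(P y a), process the symbols left to right:
Symbol P is a non-terminal. Add FIRST(P) \ {ε} = { 'a', 'f' }
P is not nullable (ε ∉ FIRST(P)), so stop here.
FIRST(P y a) = { 'a', 'f' }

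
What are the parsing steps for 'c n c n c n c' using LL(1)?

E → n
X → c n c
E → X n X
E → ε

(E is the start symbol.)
Stack is shown with the top on the left.

Stack        Input            Action
------------------------------------
E $          c n c n c n c $  output E → X n X
X n X $      c n c n c n c $  output X → c n c
c n c n X $  c n c n c n c $  match 'c'
n c n X $    n c n c n c $    match 'n'
c n X $      c n c n c $      match 'c'
n X $        n c n c $        match 'n'
X $          c n c $          output X → c n c
c n c $      c n c $          match 'c'
n c $        n c $            match 'n'
c $          c $              match 'c'
$            $                accept

The string is accepted.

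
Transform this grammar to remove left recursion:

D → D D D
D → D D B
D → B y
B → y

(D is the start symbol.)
D → B y D'
D' → D D D'
D' → D B D'
D' → ε
B → y

D is directly left-recursive. The standard transformation for
  A → A α₁ | ... | A α_m | β₁ | ... | β_n
is
  A  → β₁ A' | ... | β_n A'
  A' → α₁ A' | ... | α_m A' | ε

D → B y becomes D → B y D'
D → D D D becomes D' → D D D'
D → D D B becomes D' → D B D'
Add D' → ε

Productions for other non-terminals are unchanged:
  B → y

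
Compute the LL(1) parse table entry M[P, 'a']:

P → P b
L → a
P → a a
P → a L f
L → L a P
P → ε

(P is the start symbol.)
To find M[P, 'a'], we find productions for P where 'a' is in the predict set (PREDICT(N → α) = (FIRST(α) \ {ε}) ∪ (FOLLOW(N) if α ⇒* ε)).

Relevant sets:
  FIRST(P) = { 'a', 'b', ε }
  FOLLOW(P) = { $, 'a', 'b', 'f' }

P → P b: PREDICT = { 'a', 'b' }
  'a' is in predict set, so this production goes in M[P, 'a']
P → a a: PREDICT = { 'a' }
  'a' is in predict set, so this production goes in M[P, 'a']
P → a L f: PREDICT = { 'a' }
  'a' is in predict set, so this production goes in M[P, 'a']
P → ε: PREDICT = { $, 'a', 'b', 'f' }
  'a' is in predict set, so this production goes in M[P, 'a']

M[P, 'a'] = P → P b, P → a a, P → a L f, P → ε  (a multiply-defined cell — the grammar is not LL(1))

Answer: P → P b, P → a a, P → a L f, P → ε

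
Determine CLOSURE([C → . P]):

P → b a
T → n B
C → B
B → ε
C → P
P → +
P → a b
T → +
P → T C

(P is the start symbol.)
Start with: [C → . P]
  [C → . P] has the dot before P: add [P → . b a], [P → . +], [P → . a b], [P → . T C]
  [P → . T C] has the dot before T: add [T → . n B], [T → . +]
No further items can be added.

CLOSURE = { [C → . P], [P → . +], [P → . T C], [P → . a b], [P → . b a], [T → . +], [T → . n B] }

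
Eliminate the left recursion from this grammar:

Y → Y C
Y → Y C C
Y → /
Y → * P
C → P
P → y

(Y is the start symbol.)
Y is directly left-recursive. The standard transformation for
  A → A α₁ | ... | A α_m | β₁ | ... | β_n
is
  A  → β₁ A' | ... | β_n A'
  A' → α₁ A' | ... | α_m A' | ε

Y → / becomes Y → / Y'
Y → * P becomes Y → * P Y'
Y → Y C becomes Y' → C Y'
Y → Y C C becomes Y' → C C Y'
Add Y' → ε

Productions for other non-terminals are unchanged:
  C → P
  P → y

Resulting grammar:
Y → / Y'
Y → * P Y'
Y' → C Y'
Y' → C C Y'
Y' → ε
C → P
P → y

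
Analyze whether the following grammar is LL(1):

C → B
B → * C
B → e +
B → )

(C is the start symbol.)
For B:
  PREDICT(B → '*' C) = { '*' }
  PREDICT(B → e '+') = { 'e' }
  PREDICT(B → ')') = { ')' }
C has a single production, so nothing to check there.

All predict sets are disjoint. The grammar IS LL(1).

Answer: Yes, the grammar is LL(1).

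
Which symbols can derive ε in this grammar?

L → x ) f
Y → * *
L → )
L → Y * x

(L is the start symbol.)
None

A non-terminal is nullable if it can derive ε (the empty string): either it has an ε-production, or it has a production whose right-hand side consists entirely of nullable non-terminals.

There are no ε-productions, so no non-terminal can derive ε.
No non-terminals are nullable.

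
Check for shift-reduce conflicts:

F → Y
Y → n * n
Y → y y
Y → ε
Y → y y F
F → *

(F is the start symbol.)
A shift-reduce conflict occurs when an LR(0) state has both:
  - a complete (reduce) item [A → α .] (dot at the end), and
  - a shift item [B → β . c γ] (dot before a terminal).

Augment with F' → F and build the canonical LR(0) collection (I0 = CLOSURE({[F' → . F]}), then GOTO on every symbol after a dot until no new states appear). It has 10 states:
  I0: { [F → . *], [F → . Y], [F' → . F], [Y → . n * n], [Y → . y y F], [Y → . y y], [Y → .] }  — shift, reduce
  I1: { [F → * .] }  — reduce
  I2: { [F' → F .] }  — accept
  I3: { [F → Y .] }  — reduce
  I4: { [Y → n . * n] }  — shift
  I5: { [Y → y . y F], [Y → y . y] }  — shift
  I6: { [F → . *], [F → . Y], [Y → . n * n], [Y → . y y F], [Y → . y y], [Y → .], [Y → y y . F], [Y → y y .] }  — shift, 2 reduces
  I7: { [Y → y y F .] }  — reduce
  I8: { [Y → n * . n] }  — shift
  I9: { [Y → n * n .] }  — reduce

I0 contains reduce item [Y → .] and shift items [F → . *], [Y → . n * n], [Y → . y y], [Y → . y y F] — shift-reduce conflict.
I6 contains reduce items [Y → .], [Y → y y .] and shift items [F → . *], [Y → . n * n], [Y → . y y], [Y → . y y F] — shift-reduce conflict.

Answer: Yes — I0: [Y → .] vs [F → . *]; I6: [Y → .] vs [F → . *]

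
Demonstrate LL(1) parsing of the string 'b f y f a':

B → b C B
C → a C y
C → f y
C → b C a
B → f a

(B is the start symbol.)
LL(1) parsing maintains a stack (initially the start symbol over $) and the input. At each step: if the stack top is a terminal, match it against the current input token; if it is a non-terminal N, replace it with the RHS of M[N, lookahead] (the unique production whose predict set contains the lookahead).

Stack is shown with the top on the left.

Stack    Input        Action
----------------------------
B $      b f y f a $  output B → b C B
b C B $  b f y f a $  match 'b'
C B $    f y f a $    output C → f y
f y B $  f y f a $    match 'f'
y B $    y f a $      match 'y'
B $      f a $        output B → f a
f a $    f a $        match 'f'
a $      a $          match 'a'
$        $            accept

The string is accepted.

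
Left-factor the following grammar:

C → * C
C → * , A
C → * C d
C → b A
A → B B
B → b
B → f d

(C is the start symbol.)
C → * C'
C' → C C''
C'' → ε
C'' → d
C' → , A
C → b A
A → B B
B → b
B → f d

Left-factoring transforms A → αβ₁ | αβ₂ into A → αA' and A' → β₁ | β₂
(α is the longest common prefix among the alternatives). Repeat until
no nonterminal has two alternatives with a common prefix.

Round 1: C has alternatives sharing prefix '*'. Introduce C': C → * C'
  Add: C' → C
  Add: C' → , A
  Add: C' → C d

Round 2: C' has alternatives sharing prefix 'C'. Introduce C'': C' → C C''
  Add: C'' → ε
  Add: C'' → d

No remaining common prefixes — done.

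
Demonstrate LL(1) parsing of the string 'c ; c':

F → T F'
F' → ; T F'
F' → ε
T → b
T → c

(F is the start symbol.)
Stack is shown with the top on the left.

Stack     Input    Action
-------------------------
F $       c ; c $  output F → T F'
T F' $    c ; c $  output T → c
c F' $    c ; c $  match 'c'
F' $      ; c $    output F' → ; T F'
; T F' $  ; c $    match ';'
T F' $    c $      output T → c
c F' $    c $      match 'c'
F' $      $        output F' → ε
$         $        accept

The string is accepted.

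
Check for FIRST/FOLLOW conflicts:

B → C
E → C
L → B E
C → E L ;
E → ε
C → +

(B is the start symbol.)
A FIRST/FOLLOW conflict occurs when a non-terminal N has a nullable alternative N → β (β ⇒* ε) and another alternative N → α with FIRST(α) ∩ FOLLOW(N) ≠ ∅: on such a lookahead the parser cannot decide between expanding α and letting N vanish via β.

Nullable non-terminals: E.
FIRST sets used below: FIRST(C) = { '+' }

E: nullable alternative(s) E → ε; FOLLOW(E) = { '+', ';' }
  E → C: FIRST \ {ε} = { '+' } — overlaps FOLLOW(E) on { '+' }: CONFLICT
  E → ε: FIRST \ {ε} = { } — this is the only nullable alternative, skip

B, C, L have no nullable alternative, so no FIRST/FOLLOW check is needed there.

So the grammar has 1 FIRST/FOLLOW conflict (marked CONFLICT above).

Answer: Yes. E → C with FOLLOW(E) on { '+' }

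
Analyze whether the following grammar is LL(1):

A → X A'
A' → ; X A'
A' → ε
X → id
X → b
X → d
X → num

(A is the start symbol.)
Relevant sets:
  FOLLOW(A') = { $ }

For A':
  PREDICT(A' → ';' X A') = { ';' }
  PREDICT(A' → ε) = { $ }
For X:
  PREDICT(X → id) = { 'id' }
  PREDICT(X → b) = { 'b' }
  PREDICT(X → d) = { 'd' }
  PREDICT(X → num) = { 'num' }
A has a single production, so nothing to check there.

All predict sets are disjoint. The grammar IS LL(1).

Answer: Yes, the grammar is LL(1).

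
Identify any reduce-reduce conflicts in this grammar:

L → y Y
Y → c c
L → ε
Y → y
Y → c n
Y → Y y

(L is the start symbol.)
Augment with L' → L and build the canonical LR(0) collection (I0 = CLOSURE({[L' → . L]}), then GOTO on every symbol after a dot until no new states appear). It has 9 states:
  I0: { [L → . y Y], [L → .], [L' → . L] }  — shift, reduce
  I1: { [L' → L .] }  — accept
  I2: { [L → y . Y], [Y → . Y y], [Y → . c c], [Y → . c n], [Y → . y] }  — shift
  I3: { [L → y Y .], [Y → Y . y] }  — shift, reduce
  I4: { [Y → c . c], [Y → c . n] }  — shift
  I5: { [Y → y .] }  — reduce
  I6: { [Y → c c .] }  — reduce
  I7: { [Y → c n .] }  — reduce
  I8: { [Y → Y y .] }  — reduce

No state contains more than one complete item.

Answer: No reduce-reduce conflicts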